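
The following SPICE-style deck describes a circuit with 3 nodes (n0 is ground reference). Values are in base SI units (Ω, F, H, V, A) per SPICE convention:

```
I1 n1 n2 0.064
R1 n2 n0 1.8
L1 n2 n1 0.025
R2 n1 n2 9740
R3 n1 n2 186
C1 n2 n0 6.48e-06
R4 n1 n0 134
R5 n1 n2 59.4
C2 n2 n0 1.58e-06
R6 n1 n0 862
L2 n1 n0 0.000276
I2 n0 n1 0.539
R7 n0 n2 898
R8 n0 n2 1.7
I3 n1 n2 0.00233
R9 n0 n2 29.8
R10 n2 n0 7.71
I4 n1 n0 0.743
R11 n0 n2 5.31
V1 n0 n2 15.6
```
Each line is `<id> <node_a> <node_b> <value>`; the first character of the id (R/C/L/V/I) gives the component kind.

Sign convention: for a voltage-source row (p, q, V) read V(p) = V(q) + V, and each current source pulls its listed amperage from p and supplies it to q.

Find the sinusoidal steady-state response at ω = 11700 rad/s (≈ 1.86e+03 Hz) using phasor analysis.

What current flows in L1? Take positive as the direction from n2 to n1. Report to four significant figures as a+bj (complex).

MNA unknowns: 2 node voltages V₁..V_2 plus 1 source current (V1)
I1: z[1]−=0.064, z[2]+=0.064
R1: Y=0.5556+0.000j on G[2,0]
L1: Y=0.000-0.003419j on G[2,1]
R2: Y=0.0001027+0.000j on G[1,2]
R3: Y=0.005376+0.000j on G[1,2]
C1: Y=0.000+0.07582j on G[2,0]
R4: Y=0.007463+0.000j on G[1,0]
R5: Y=0.01684+0.000j on G[1,2]
C2: Y=0.000+0.01849j on G[2,0]
R6: Y=0.001160+0.000j on G[1,0]
L2: Y=0.000-0.3097j on G[1,0]
I2: z[0]−=0.539, z[1]+=0.539
R7: Y=0.001114+0.000j on G[0,2]
R8: Y=0.5882+0.000j on G[0,2]
I3: z[1]−=0.00233, z[2]+=0.00233
R9: Y=0.03356+0.000j on G[0,2]
R10: Y=0.1297+0.000j on G[2,0]
I4: z[1]−=0.743, z[0]+=0.743
R11: Y=0.1883+0.000j on G[0,2]
V1: row V0−V2=15.6, i_V1 at 0,2
solve → V1=-0.3620-1.939j, V2=-15.60+0.000j
aux → i_V1=-23.74-1.376j

0.006631+0.05210j A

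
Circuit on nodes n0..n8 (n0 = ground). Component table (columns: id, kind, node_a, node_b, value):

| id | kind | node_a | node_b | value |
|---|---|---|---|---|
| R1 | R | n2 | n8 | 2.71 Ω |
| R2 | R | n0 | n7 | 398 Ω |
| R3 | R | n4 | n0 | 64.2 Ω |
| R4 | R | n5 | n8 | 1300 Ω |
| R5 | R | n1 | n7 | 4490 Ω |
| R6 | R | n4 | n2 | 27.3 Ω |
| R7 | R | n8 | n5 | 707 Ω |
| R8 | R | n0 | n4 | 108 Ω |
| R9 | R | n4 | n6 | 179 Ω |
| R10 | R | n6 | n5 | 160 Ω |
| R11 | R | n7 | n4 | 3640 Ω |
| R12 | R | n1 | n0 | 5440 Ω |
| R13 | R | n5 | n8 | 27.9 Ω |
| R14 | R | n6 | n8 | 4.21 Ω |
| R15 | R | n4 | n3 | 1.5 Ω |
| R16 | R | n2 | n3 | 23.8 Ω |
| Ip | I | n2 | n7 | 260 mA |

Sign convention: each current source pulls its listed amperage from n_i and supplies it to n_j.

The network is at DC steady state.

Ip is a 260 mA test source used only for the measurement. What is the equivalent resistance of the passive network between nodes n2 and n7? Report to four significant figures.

R_eq = 391.2 Ω

Element admittances at DC:
  Y(R1) = 0.3690 S between n2,n8
  Y(R2) = 0.002513 S between n0,n7
  Y(R3) = 0.01558 S between n4,n0
  Y(R4) = 0.0007692 S between n5,n8
  Y(R5) = 0.0002227 S between n1,n7
  Y(R6) = 0.03663 S between n4,n2
  Y(R7) = 0.001414 S between n8,n5
  Y(R8) = 0.009259 S between n0,n4
  Y(R9) = 0.005587 S between n4,n6
  Y(R10) = 0.006250 S between n6,n5
  Y(R11) = 0.0002747 S between n7,n4
  Y(R12) = 0.0001838 S between n1,n0
  Y(R13) = 0.03584 S between n5,n8
  Y(R14) = 0.2375 S between n6,n8
  Y(R15) = 0.6667 S between n4,n3
  Y(R16) = 0.04202 S between n2,n3
  Ip: injects 0.26 A into n7 (from n2)
Assemble and solve the 8×8 MNA system:
  V(n1)=48.83  V(n2)=-12.57  V(n3)=-9.568  V(n4)=-9.379  V(n5)=-12.51  V(n6)=-12.45  V(n7)=89.14  V(n8)=-12.52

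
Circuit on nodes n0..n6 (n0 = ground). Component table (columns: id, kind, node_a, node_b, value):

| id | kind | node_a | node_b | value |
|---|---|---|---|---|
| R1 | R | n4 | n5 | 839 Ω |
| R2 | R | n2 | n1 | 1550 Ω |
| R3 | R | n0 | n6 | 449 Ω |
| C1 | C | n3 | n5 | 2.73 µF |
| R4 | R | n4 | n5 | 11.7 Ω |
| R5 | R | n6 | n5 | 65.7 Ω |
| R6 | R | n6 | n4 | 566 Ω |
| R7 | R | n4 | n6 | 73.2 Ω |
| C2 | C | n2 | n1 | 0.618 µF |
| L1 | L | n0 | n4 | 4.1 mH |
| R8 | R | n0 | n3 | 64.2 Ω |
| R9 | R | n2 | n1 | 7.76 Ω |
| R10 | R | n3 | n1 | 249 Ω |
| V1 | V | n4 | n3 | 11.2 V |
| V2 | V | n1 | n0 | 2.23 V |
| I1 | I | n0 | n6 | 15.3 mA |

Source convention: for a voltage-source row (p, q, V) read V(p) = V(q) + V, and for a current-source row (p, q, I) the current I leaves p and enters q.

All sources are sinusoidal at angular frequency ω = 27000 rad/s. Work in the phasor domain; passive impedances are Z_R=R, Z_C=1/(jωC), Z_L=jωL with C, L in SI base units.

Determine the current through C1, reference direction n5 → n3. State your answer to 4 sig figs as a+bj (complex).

Element admittances at ω=27000 rad/s:
  Y(R1) = 0.001192+0.000j S between n4,n5
  Y(R2) = 0.0006452+0.000j S between n2,n1
  Y(R3) = 0.002227+0.000j S between n0,n6
  Y(C1) = 0.000+0.07371j S between n3,n5
  Y(R4) = 0.08547+0.000j S between n4,n5
  Y(R5) = 0.01522+0.000j S between n6,n5
  Y(R6) = 0.001767+0.000j S between n6,n4
  Y(R7) = 0.01366+0.000j S between n4,n6
  Y(C2) = 0.000+0.01669j S between n2,n1
  Y(L1) = 0.000-0.009033j S between n0,n4
  Y(R8) = 0.01558+0.000j S between n0,n3
  Y(R9) = 0.1289+0.000j S between n2,n1
  Y(R10) = 0.004016+0.000j S between n3,n1
  V1: constraint V(n4)−V(n3) = 11.2
  V2: constraint V(n1)−V(n0) = 2.23
  I1: injects 0.0153 A into n6 (from n0)
Assemble and solve the 8×8 MNA system:
  V(n1)=2.230+0.000j  V(n2)=2.230+0.000j  V(n3)=-1.579+4.270j  V(n4)=9.621+4.270j  V(n5)=5.362-1.171j  V(n6)=7.463+1.461j
  i(V1)=-0.4410-0.4280j  i(V2)=-0.01530+0.01715j

0.4011+0.5116j A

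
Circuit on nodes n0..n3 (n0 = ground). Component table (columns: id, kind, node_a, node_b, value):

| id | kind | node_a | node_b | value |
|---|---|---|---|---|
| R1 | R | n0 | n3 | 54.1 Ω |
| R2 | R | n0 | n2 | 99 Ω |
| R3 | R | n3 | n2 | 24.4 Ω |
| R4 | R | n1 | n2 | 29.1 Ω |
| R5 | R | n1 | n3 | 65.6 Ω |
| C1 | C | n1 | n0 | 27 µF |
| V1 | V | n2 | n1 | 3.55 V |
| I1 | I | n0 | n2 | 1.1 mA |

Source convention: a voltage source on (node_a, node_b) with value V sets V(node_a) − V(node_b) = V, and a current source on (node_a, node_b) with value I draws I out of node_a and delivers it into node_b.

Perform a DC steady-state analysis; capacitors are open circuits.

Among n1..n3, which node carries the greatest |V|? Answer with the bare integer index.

Element admittances at DC:
  Y(R1) = 0.01848 S between n0,n3
  Y(R2) = 0.01010 S between n0,n2
  Y(R3) = 0.04098 S between n3,n2
  Y(R4) = 0.03436 S between n1,n2
  Y(R5) = 0.01524 S between n1,n3
  Y(C1) = 0.000 S between n1,n0
  V1: constraint V(n2)−V(n1) = 3.55
  I1: injects 0.0011 A into n2 (from n0)
Assemble and solve the 4×4 MNA system:
  V(n1)=-2.947  V(n2)=0.6034  V(n3)=-0.2702
  i(V1)=-0.1628

1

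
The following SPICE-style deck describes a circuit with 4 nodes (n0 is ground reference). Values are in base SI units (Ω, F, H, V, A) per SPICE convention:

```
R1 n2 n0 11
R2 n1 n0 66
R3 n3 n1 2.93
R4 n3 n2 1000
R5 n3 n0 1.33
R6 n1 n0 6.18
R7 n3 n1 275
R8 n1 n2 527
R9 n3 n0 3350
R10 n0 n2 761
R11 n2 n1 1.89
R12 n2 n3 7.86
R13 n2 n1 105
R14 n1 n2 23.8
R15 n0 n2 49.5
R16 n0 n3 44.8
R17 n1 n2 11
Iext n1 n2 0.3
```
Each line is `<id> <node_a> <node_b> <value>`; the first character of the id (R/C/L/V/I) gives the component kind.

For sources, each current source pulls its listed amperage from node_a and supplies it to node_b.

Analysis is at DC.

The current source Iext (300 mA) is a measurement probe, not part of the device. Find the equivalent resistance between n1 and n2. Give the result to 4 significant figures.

Element admittances at DC:
  Y(R1) = 0.09091 S between n2,n0
  Y(R2) = 0.01515 S between n1,n0
  Y(R3) = 0.3413 S between n3,n1
  Y(R4) = 0.001000 S between n3,n2
  Y(R5) = 0.7519 S between n3,n0
  Y(R6) = 0.1618 S between n1,n0
  Y(R7) = 0.003636 S between n3,n1
  Y(R8) = 0.001898 S between n1,n2
  Y(R9) = 0.0002985 S between n3,n0
  Y(R10) = 0.001314 S between n0,n2
  Y(R11) = 0.5291 S between n2,n1
  Y(R12) = 0.1272 S between n2,n3
  Y(R13) = 0.009524 S between n2,n1
  Y(R14) = 0.04202 S between n1,n2
  Y(R15) = 0.02020 S between n0,n2
  Y(R16) = 0.02232 S between n0,n3
  Y(R17) = 0.09091 S between n1,n2
  Iext: injects 0.3 A into n2 (from n1)
Assemble and solve the 3×3 MNA system:
  V(n1)=-0.1179  V(n2)=0.2402  V(n3)=-0.007919

R_eq = 1.194 Ω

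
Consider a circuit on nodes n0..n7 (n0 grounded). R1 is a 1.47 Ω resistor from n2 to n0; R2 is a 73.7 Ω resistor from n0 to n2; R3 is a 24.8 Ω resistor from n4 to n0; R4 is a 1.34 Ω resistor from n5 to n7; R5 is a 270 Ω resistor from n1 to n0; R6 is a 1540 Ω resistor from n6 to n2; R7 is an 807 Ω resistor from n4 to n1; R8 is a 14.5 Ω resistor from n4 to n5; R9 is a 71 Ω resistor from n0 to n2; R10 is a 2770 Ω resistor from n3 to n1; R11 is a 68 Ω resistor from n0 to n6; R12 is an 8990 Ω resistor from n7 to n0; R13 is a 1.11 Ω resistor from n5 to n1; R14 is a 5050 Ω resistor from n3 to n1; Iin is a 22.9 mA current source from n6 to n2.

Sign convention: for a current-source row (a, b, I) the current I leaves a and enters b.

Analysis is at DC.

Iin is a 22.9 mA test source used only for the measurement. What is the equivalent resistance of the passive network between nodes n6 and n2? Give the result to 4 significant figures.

Element admittances at DC:
  Y(R1) = 0.6803 S between n2,n0
  Y(R2) = 0.01357 S between n0,n2
  Y(R3) = 0.04032 S between n4,n0
  Y(R4) = 0.7463 S between n5,n7
  Y(R5) = 0.003704 S between n1,n0
  Y(R6) = 0.0006494 S between n6,n2
  Y(R7) = 0.001239 S between n4,n1
  Y(R8) = 0.06897 S between n4,n5
  Y(R9) = 0.01408 S between n0,n2
  Y(R10) = 0.0003610 S between n3,n1
  Y(R11) = 0.01471 S between n0,n6
  Y(R12) = 0.0001112 S between n7,n0
  Y(R13) = 0.9009 S between n5,n1
  Y(R14) = 0.0001980 S between n3,n1
  Iin: injects 0.0229 A into n2 (from n6)
Assemble and solve the 7×7 MNA system:
  V(n1)=0.000  V(n2)=0.03095  V(n3)=0.000  V(n4)=0.000  V(n5)=0.000  V(n6)=-1.490  V(n7)=0.000

R_eq = 66.42 Ω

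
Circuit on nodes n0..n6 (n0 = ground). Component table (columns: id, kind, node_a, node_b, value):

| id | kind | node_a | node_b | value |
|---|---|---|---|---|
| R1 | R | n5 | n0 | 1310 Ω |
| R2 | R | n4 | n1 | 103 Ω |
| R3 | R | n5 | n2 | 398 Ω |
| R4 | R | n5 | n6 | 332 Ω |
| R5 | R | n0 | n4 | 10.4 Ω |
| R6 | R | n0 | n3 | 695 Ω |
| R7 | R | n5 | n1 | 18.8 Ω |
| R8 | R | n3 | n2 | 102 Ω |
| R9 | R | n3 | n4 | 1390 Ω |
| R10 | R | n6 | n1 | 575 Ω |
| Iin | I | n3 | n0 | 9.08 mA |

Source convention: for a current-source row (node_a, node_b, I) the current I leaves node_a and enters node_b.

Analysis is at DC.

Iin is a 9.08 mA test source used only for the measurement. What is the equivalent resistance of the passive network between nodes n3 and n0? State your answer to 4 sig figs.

MNA unknowns: 6 node voltages V₁..V_6
R1: Y=0.0007634 on G[5,0]
R2: Y=0.009709 on G[4,1]
R3: Y=0.002513 on G[5,2]
R4: Y=0.003012 on G[5,6]
R5: Y=0.09615 on G[0,4]
R6: Y=0.001439 on G[0,3]
R7: Y=0.05319 on G[5,1]
R8: Y=0.009804 on G[3,2]
R9: Y=0.0007194 on G[3,4]
R10: Y=0.001739 on G[6,1]
Iin: z[3]−=0.00908, z[0]+=0.00908
solve → V1=-0.4167, V2=-2.028, V3=-2.425, V4=-0.05433, V5=-0.4815, V6=-0.4578

R_eq = 267.0 Ω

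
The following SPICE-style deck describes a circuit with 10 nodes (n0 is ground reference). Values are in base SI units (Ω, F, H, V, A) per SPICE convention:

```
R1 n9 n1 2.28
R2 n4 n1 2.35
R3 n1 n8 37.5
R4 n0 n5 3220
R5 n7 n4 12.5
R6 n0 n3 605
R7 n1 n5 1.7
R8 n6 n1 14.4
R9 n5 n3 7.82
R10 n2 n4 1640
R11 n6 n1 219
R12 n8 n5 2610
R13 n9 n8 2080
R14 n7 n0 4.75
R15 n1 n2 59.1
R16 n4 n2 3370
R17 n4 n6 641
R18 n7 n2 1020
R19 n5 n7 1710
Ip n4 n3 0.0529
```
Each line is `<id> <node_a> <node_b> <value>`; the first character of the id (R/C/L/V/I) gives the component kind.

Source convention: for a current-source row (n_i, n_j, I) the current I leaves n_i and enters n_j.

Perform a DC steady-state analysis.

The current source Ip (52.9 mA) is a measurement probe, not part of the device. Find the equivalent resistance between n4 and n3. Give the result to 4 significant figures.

R_eq = 11.62 Ω

MNA unknowns: 9 node voltages V₁..V_9
R1: Y=0.4386 on G[9,1]
R2: Y=0.4255 on G[4,1]
R3: Y=0.02667 on G[1,8]
R4: Y=0.0003106 on G[0,5]
R5: Y=0.08000 on G[7,4]
R6: Y=0.001653 on G[0,3]
R7: Y=0.5882 on G[1,5]
R8: Y=0.06944 on G[6,1]
R9: Y=0.1279 on G[5,3]
R10: Y=0.0006098 on G[2,4]
R11: Y=0.004566 on G[6,1]
R12: Y=0.0003831 on G[8,5]
R13: Y=0.0004808 on G[9,8]
R14: Y=0.2105 on G[7,0]
R15: Y=0.01692 on G[1,2]
R16: Y=0.0002967 on G[4,2]
R17: Y=0.001560 on G[4,6]
R18: Y=0.0009804 on G[7,2]
R19: Y=0.0005848 on G[5,7]
Ip: z[4]−=0.0529, z[3]+=0.0529
solve → V1=0.1002, V2=0.08891, V3=0.5941, V4=-0.02051, V5=0.1881, V6=0.09772, V7=-0.004942, V8=0.1014, V9=0.1002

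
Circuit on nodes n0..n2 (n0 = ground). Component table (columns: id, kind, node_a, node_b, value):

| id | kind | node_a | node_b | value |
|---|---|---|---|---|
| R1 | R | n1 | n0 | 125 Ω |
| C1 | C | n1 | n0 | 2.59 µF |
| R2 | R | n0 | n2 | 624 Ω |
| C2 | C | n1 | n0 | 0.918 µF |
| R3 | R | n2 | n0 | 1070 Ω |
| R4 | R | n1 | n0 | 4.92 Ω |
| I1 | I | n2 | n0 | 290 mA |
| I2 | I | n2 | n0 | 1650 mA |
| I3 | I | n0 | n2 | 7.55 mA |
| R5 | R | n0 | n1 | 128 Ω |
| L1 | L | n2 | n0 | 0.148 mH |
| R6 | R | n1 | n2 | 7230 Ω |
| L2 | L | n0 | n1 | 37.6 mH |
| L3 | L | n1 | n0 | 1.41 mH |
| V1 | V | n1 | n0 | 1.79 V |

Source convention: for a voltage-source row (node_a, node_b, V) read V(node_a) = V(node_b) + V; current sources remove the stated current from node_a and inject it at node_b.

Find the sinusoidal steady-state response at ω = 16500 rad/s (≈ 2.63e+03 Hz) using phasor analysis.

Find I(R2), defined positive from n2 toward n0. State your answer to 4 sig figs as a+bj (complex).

MNA unknowns: 2 node voltages V₁..V_2 plus 1 source current (V1)
R1: Y=0.008000+0.000j on G[1,0]
C1: Y=0.000+0.04274j on G[1,0]
R2: Y=0.001603+0.000j on G[0,2]
C2: Y=0.000+0.01515j on G[1,0]
R3: Y=0.0009346+0.000j on G[2,0]
R4: Y=0.2033+0.000j on G[1,0]
I1: z[2]−=0.29, z[0]+=0.29
I2: z[2]−=1.65, z[0]+=1.65
I3: z[0]−=0.00755, z[2]+=0.00755
R5: Y=0.007812+0.000j on G[0,1]
L1: Y=0.000-0.4095j on G[2,0]
R6: Y=0.0001383+0.000j on G[1,2]
L2: Y=0.000-0.001612j on G[0,1]
L3: Y=0.000-0.04298j on G[1,0]
V1: row V1−V0=1.79, i_V1 at 1,0
solve → V1=1.790+0.000j, V2=-0.03083-4.718j
aux → i_V1=-0.3924-0.02444j

-4.940e-05-0.007561j A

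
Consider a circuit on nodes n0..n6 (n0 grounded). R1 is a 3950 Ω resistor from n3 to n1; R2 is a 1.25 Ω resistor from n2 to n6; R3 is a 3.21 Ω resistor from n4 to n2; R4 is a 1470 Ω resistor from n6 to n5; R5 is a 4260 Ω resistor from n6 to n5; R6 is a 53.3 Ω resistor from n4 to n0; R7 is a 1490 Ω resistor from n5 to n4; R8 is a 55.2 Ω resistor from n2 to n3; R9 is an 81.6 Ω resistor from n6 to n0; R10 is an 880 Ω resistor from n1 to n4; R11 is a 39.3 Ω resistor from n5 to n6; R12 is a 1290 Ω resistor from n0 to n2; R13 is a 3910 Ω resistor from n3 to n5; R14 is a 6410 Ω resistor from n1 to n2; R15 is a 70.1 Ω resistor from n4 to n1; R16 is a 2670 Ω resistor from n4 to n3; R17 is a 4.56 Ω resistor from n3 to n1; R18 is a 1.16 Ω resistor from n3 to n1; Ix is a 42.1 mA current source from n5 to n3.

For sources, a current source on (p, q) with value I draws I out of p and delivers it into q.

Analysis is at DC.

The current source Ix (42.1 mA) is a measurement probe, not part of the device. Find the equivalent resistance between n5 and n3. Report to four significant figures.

Element admittances at DC:
  Y(R1) = 0.0002532 S between n3,n1
  Y(R2) = 0.8000 S between n2,n6
  Y(R3) = 0.3115 S between n4,n2
  Y(R4) = 0.0006803 S between n6,n5
  Y(R5) = 0.0002347 S between n6,n5
  Y(R6) = 0.01876 S between n4,n0
  Y(R7) = 0.0006711 S between n5,n4
  Y(R8) = 0.01812 S between n2,n3
  Y(R9) = 0.01225 S between n6,n0
  Y(R10) = 0.001136 S between n1,n4
  Y(R11) = 0.02545 S between n5,n6
  Y(R12) = 0.0007752 S between n0,n2
  Y(R13) = 0.0002558 S between n3,n5
  Y(R14) = 0.0001560 S between n1,n2
  Y(R15) = 0.01427 S between n4,n1
  Y(R16) = 0.0003745 S between n4,n3
  Y(R17) = 0.2193 S between n3,n1
  Y(R18) = 0.8621 S between n3,n1
  Ix: injects 0.0421 A into n3 (from n5)
Assemble and solve the 6×6 MNA system:
  V(n1)=1.218  V(n2)=-0.01262  V(n3)=1.235  V(n4)=0.04103  V(n5)=-1.590  V(n6)=-0.06202

R_eq = 67.11 Ω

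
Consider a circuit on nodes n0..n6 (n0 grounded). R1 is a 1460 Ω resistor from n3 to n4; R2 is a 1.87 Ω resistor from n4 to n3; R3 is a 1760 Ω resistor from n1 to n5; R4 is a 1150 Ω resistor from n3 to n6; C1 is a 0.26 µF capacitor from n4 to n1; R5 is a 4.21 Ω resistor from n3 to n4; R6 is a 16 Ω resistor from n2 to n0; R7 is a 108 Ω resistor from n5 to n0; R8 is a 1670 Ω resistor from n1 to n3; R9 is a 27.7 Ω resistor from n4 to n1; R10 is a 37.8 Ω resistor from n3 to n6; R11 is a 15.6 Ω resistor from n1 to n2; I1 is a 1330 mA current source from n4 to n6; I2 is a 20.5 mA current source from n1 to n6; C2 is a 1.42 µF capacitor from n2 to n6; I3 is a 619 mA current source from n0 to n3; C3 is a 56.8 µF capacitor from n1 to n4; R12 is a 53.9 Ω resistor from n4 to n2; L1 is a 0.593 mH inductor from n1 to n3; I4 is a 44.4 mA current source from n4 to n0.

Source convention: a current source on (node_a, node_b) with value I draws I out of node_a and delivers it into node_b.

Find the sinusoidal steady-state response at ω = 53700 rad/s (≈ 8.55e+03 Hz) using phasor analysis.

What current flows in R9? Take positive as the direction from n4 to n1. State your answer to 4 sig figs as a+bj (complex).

Element admittances at ω=53700 rad/s:
  Y(R1) = 0.0006849+0.000j S between n3,n4
  Y(R2) = 0.5348+0.000j S between n4,n3
  Y(R3) = 0.0005682+0.000j S between n1,n5
  Y(R4) = 0.0008696+0.000j S between n3,n6
  Y(C1) = 0.000+0.01396j S between n4,n1
  Y(R5) = 0.2375+0.000j S between n3,n4
  Y(R6) = 0.06250+0.000j S between n2,n0
  Y(R7) = 0.009259+0.000j S between n5,n0
  Y(R8) = 0.0005988+0.000j S between n1,n3
  Y(R9) = 0.03610+0.000j S between n4,n1
  Y(R10) = 0.02646+0.000j S between n3,n6
  Y(R11) = 0.06410+0.000j S between n1,n2
  I1: injects 1.33 A into n6 (from n4)
  I2: injects 0.0205 A into n6 (from n1)
  Y(C2) = 0.000+0.07625j S between n2,n6
  I3: injects 0.619 A into n3 (from n0)
  Y(C3) = 0.000+3.050j S between n1,n4
  Y(R12) = 0.01855+0.000j S between n4,n2
  Y(L1) = 0.000-0.03140j S between n1,n3
  I4: injects 0.0444 A into n0 (from n4)
Assemble and solve the 6×6 MNA system:
  V(n1)=2.799-3.508j  V(n2)=9.170+0.03005j  V(n3)=3.865-3.719j  V(n4)=2.734-3.385j  V(n5)=0.1618-0.2028j  V(n6)=13.00-14.41j

-0.002351+0.004454j A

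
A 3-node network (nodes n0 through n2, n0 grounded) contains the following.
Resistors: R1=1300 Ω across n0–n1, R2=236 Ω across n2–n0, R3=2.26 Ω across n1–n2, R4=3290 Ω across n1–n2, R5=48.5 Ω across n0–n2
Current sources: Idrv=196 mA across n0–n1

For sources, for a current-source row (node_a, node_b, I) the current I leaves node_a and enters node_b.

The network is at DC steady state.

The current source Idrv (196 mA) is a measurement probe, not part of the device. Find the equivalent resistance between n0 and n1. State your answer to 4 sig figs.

R_eq = 41.15 Ω

MNA unknowns: 2 node voltages V₁..V_2
R1: Y=0.0007692 on G[0,1]
R2: Y=0.004237 on G[2,0]
R3: Y=0.4425 on G[1,2]
R4: Y=0.0003040 on G[1,2]
R5: Y=0.02062 on G[0,2]
Idrv: z[0]−=0.196, z[1]+=0.196
solve → V1=8.065, V2=7.636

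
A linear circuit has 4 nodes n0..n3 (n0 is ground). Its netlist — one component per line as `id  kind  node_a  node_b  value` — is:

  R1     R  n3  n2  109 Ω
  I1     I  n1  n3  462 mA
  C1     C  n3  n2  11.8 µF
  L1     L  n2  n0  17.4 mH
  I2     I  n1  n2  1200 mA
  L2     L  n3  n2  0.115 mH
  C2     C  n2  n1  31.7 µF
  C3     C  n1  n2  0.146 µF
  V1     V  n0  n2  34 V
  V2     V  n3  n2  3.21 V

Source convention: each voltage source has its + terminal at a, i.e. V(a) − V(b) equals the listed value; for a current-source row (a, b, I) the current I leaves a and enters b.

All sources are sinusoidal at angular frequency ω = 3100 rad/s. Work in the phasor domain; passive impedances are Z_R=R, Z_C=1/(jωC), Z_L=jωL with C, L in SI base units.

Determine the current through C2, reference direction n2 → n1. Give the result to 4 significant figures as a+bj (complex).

1.654+0.000j A

MNA unknowns: 3 node voltages V₁..V_3 plus 2 source currents (V1, V2)
R1: Y=0.009174+0.000j on G[3,2]
I1: z[1]−=0.462, z[3]+=0.462
C1: Y=0.000+0.03658j on G[3,2]
L1: Y=0.000-0.01854j on G[2,0]
I2: z[1]−=1.2, z[2]+=1.2
L2: Y=0.000-2.805j on G[3,2]
C2: Y=0.000+0.09827j on G[2,1]
C3: Y=0.000+0.0004526j on G[1,2]
V1: row V0−V2=34, i_V1 at 0,2
V2: row V3−V2=3.21, i_V2 at 3,2
solve → V1=-34.00+16.84j, V2=-34.00+0.000j, V3=-30.79+0.000j
aux → i_V1=0.000+0.6303j, i_V2=0.4326+8.887j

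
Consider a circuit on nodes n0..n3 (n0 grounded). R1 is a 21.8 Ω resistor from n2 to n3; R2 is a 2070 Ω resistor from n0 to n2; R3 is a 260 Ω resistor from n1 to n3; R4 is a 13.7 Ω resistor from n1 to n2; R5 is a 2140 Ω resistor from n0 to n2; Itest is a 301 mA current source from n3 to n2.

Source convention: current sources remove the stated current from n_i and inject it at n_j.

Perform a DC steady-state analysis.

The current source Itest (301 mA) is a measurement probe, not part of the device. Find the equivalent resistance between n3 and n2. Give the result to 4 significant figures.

MNA unknowns: 3 node voltages V₁..V_3
R1: Y=0.04587 on G[2,3]
R2: Y=0.0004831 on G[0,2]
R3: Y=0.003846 on G[1,3]
R4: Y=0.07299 on G[1,2]
R5: Y=0.0004673 on G[0,2]
Itest: z[3]−=0.301, z[2]+=0.301
solve → V1=-0.3042, V2=0.000, V3=-6.078

R_eq = 20.19 Ω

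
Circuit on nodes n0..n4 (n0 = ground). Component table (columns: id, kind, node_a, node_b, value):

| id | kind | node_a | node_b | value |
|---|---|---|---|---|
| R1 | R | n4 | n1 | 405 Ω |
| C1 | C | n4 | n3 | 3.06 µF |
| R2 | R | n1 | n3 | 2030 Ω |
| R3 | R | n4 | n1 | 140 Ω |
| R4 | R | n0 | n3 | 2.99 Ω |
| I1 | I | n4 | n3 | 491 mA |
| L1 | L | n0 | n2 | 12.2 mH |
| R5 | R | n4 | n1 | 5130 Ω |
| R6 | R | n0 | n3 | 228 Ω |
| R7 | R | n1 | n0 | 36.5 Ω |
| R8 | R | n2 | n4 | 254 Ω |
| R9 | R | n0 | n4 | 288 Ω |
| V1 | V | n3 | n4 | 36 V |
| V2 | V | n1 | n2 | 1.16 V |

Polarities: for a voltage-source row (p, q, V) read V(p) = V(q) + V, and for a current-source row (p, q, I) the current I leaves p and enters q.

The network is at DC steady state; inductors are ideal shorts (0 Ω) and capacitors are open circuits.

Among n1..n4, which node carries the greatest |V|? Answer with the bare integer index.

Apply KCL at each of the 4 non-ground nodes and solve the resulting linear system.
Node n1: branches {R1, R2, R3, R5, R7, V2} → V_1 = 1.160
Node n2: branches {L1, R8, V2} → V_2 = 0.000
Node n3: branches {C1, R2, R4, I1, R6, V1} → V_3 = 1.772
Node n4: branches {R1, C1, R3, I1, R5, R8, R9, V1} → V_4 = -34.23
Source currents: i(L1)=0.5133, i(V1)=-0.1097, i(V2)=-0.3785

4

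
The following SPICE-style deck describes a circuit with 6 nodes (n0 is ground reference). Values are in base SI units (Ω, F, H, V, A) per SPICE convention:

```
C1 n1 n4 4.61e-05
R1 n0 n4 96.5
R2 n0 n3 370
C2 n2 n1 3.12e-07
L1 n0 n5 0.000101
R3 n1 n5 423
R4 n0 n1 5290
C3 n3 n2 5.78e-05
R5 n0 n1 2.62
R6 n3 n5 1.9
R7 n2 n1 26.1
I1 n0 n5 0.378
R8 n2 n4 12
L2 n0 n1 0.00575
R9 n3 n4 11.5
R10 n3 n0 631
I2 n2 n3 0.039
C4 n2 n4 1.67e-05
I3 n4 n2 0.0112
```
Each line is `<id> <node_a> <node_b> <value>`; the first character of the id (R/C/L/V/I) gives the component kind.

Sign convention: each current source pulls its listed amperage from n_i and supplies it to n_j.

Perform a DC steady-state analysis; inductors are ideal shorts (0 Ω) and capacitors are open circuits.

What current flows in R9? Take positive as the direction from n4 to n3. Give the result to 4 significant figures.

-0.02210 A

Apply KCL at each of the 5 non-ground nodes and solve the resulting linear system.
Node n1: branches {C1, C2, R3, R4, R5, R7, L2} → V_1 = 0.000
Node n2: branches {C2, C3, R7, R8, I2, C4, I3} → V_2 = -0.3808
Node n3: branches {R2, C3, R6, R9, R10, I2} → V_3 = 0.03184
Node n4: branches {C1, R1, R8, R9, C4, I3} → V_4 = -0.2224
Node n5: branches {L1, R3, R6, I1} → V_5 = 0.000
Source currents: i(L1)=-0.3948, i(L2)=0.01459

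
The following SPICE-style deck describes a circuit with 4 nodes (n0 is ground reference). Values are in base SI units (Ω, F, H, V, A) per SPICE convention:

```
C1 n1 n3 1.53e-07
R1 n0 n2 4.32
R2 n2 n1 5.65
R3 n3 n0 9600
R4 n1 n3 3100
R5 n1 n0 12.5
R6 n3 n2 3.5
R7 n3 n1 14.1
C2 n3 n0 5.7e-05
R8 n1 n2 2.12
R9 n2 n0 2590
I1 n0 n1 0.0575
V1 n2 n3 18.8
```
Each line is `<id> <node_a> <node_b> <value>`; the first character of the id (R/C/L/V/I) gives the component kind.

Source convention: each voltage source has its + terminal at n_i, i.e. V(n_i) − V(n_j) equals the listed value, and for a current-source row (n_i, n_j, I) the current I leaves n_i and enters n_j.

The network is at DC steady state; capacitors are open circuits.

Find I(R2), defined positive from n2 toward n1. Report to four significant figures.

0.2946 A

Element admittances at DC:
  Y(C1) = 0.000 S between n1,n3
  Y(R1) = 0.2315 S between n0,n2
  Y(R2) = 0.1770 S between n2,n1
  Y(R3) = 0.0001042 S between n3,n0
  Y(R4) = 0.0003226 S between n1,n3
  Y(R5) = 0.08000 S between n1,n0
  Y(R6) = 0.2857 S between n3,n2
  Y(R7) = 0.07092 S between n3,n1
  Y(C2) = 0.000 S between n3,n0
  Y(R8) = 0.4717 S between n1,n2
  Y(R9) = 0.0003861 S between n2,n0
  I1: injects 0.0575 A into n1 (from n0)
  V1: constraint V(n2)−V(n3) = 18.8
Assemble and solve the 4×4 MNA system:
  V(n1)=-1.047  V(n2)=0.6174  V(n3)=-18.18
  i(V1)=-6.594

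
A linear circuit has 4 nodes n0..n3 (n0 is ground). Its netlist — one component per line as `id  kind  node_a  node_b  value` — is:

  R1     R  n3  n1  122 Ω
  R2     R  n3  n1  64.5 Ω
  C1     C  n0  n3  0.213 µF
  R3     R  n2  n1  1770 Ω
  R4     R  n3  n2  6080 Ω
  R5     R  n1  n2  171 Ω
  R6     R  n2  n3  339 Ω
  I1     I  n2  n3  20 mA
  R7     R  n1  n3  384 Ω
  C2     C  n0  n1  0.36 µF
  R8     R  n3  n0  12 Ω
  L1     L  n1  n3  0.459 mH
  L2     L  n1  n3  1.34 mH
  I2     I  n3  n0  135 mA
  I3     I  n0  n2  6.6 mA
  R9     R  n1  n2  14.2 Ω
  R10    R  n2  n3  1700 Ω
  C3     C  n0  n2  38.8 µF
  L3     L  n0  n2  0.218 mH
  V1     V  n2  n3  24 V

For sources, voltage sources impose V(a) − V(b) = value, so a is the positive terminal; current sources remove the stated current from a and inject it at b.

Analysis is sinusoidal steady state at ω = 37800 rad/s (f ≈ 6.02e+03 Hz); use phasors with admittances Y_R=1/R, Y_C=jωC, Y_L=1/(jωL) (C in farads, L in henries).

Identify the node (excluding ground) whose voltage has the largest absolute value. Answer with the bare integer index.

3

Apply KCL at each of the 3 non-ground nodes and solve the resulting linear system.
Node n1: branches {R1, R2, R3, R5, R7, C2, L1, L2, R9} → V_1 = -12.24+8.720j
Node n2: branches {R3, R4, R5, R6, I1, I3, R9, R10, C3, L3, V1} → V_2 = 0.3551-1.449j
Node n3: branches {R1, R2, C1, R4, R6, I1, R7, R8, L1, L2, I2, R10, V1} → V_3 = -23.64-1.449j
Source currents: i(V1)=-3.019+0.3036j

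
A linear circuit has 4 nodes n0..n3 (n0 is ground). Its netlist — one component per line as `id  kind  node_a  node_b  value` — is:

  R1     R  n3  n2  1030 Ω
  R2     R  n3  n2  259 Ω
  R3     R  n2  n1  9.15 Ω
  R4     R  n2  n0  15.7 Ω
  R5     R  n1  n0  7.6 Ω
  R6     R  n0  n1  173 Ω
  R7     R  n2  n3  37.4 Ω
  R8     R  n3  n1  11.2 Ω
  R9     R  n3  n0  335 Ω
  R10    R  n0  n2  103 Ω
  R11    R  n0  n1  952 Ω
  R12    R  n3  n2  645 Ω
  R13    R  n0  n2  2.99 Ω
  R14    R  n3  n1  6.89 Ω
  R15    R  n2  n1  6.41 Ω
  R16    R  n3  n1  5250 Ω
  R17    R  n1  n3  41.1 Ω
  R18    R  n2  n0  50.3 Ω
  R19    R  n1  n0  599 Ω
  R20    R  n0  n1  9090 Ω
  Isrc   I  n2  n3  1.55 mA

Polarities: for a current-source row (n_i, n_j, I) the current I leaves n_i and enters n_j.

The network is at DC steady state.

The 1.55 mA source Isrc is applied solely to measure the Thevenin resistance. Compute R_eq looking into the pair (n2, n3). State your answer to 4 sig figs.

Element admittances at DC:
  Y(R1) = 0.0009709 S between n3,n2
  Y(R2) = 0.003861 S between n3,n2
  Y(R3) = 0.1093 S between n2,n1
  Y(R4) = 0.06369 S between n2,n0
  Y(R5) = 0.1316 S between n1,n0
  Y(R6) = 0.005780 S between n0,n1
  Y(R7) = 0.02674 S between n2,n3
  Y(R8) = 0.08929 S between n3,n1
  Y(R9) = 0.002985 S between n3,n0
  Y(R10) = 0.009709 S between n0,n2
  Y(R11) = 0.001050 S between n0,n1
  Y(R12) = 0.001550 S between n3,n2
  Y(R13) = 0.3344 S between n0,n2
  Y(R14) = 0.1451 S between n3,n1
  Y(R15) = 0.1560 S between n2,n1
  Y(R16) = 0.0001905 S between n3,n1
  Y(R17) = 0.02433 S between n1,n3
  Y(R18) = 0.01988 S between n2,n0
  Y(R19) = 0.001669 S between n1,n0
  Y(R20) = 0.0001100 S between n0,n1
  Isrc: injects 0.00155 A into n3 (from n2)
Assemble and solve the 3×3 MNA system:
  V(n1)=0.002521  V(n2)=-0.0008776  V(n3)=0.007367

R_eq = 5.319 Ω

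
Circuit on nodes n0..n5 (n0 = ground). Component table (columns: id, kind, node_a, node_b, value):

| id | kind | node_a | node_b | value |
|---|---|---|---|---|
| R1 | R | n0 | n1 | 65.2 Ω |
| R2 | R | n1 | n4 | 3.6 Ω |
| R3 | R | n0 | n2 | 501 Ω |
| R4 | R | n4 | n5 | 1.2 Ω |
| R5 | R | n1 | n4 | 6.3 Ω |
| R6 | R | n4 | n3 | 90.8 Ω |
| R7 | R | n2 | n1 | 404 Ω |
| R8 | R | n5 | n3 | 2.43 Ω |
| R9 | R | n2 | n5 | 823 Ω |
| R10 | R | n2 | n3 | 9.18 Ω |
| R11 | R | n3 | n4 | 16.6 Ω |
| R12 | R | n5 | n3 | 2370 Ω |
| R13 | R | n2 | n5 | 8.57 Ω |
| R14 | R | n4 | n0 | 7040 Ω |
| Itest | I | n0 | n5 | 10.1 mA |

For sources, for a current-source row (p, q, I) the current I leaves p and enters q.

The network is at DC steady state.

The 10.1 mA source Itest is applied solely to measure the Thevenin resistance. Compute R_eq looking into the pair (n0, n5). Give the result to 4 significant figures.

R_eq = 59.92 Ω

Element admittances at DC:
  Y(R1) = 0.01534 S between n0,n1
  Y(R2) = 0.2778 S between n1,n4
  Y(R3) = 0.001996 S between n0,n2
  Y(R4) = 0.8333 S between n4,n5
  Y(R5) = 0.1587 S between n1,n4
  Y(R6) = 0.01101 S between n4,n3
  Y(R7) = 0.002475 S between n2,n1
  Y(R8) = 0.4115 S between n5,n3
  Y(R9) = 0.001215 S between n2,n5
  Y(R10) = 0.1089 S between n2,n3
  Y(R11) = 0.06024 S between n3,n4
  Y(R12) = 0.0004219 S between n5,n3
  Y(R13) = 0.1167 S between n2,n5
  Y(R14) = 0.0001420 S between n4,n0
  Itest: injects 0.0101 A into n5 (from n0)
Assemble and solve the 5×5 MNA system:
  V(n1)=0.5751  V(n2)=0.5985  V(n3)=0.6027  V(n4)=0.5952  V(n5)=0.6052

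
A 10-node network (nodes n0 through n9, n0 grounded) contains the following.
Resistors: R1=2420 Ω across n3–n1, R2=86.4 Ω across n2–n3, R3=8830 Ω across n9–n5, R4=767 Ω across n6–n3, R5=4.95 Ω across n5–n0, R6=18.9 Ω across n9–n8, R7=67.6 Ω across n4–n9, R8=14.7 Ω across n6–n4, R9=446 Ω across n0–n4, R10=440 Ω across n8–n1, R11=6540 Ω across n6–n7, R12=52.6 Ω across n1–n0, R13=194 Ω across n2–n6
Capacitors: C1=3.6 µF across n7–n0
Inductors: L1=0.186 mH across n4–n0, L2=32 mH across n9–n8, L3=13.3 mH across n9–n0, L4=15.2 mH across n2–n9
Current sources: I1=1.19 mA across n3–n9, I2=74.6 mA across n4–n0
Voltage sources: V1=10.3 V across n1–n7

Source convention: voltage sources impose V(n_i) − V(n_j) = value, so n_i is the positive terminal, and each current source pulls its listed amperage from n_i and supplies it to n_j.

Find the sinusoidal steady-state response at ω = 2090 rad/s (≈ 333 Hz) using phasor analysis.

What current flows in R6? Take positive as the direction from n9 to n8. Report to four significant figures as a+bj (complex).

Apply KCL at each of the 9 non-ground nodes and solve the resulting linear system.
Node n1: branches {R1, R10, R12, V1} → V_1 = 1.155+3.183j
Node n2: branches {R2, R13, L4} → V_2 = -0.1120+0.1523j
Node n3: branches {R1, R2, R4, I1} → V_3 = -0.1542+0.2309j
Node n4: branches {L1, R7, R8, R9, I2} → V_4 = -0.001718-0.03038j
Node n5: branches {R3, R5} → V_5 = -6.116e-05+8.656e-05j
Node n6: branches {R4, R8, R11, R13} → V_6 = -0.03073-0.006619j
Node n7: branches {C1, R11, V1} → V_7 = -9.145+3.183j
Node n8: branches {L2, R6, R10} → V_8 = -0.09212+0.2838j
Node n9: branches {R3, L2, R6, R7, L3, I1, L4} → V_9 = -0.1092+0.1545j
Source currents: i(V1)=-0.02534-0.06832j

-0.0009013-0.006843j A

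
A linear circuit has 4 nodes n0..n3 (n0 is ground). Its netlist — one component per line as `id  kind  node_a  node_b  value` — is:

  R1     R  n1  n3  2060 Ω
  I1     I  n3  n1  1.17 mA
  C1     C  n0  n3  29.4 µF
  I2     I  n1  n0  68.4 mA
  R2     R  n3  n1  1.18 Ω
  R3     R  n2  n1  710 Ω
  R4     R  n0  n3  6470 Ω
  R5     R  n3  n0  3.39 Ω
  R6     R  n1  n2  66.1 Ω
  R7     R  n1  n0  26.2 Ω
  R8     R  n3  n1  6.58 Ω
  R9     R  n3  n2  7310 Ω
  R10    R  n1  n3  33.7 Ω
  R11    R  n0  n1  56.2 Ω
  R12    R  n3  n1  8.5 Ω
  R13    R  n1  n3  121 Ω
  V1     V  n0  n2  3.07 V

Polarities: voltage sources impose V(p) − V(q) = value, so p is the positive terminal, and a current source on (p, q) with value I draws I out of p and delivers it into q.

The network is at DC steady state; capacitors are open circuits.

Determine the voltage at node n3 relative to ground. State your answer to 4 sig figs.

Element admittances at DC:
  Y(R1) = 0.0004854 S between n1,n3
  I1: injects 0.00117 A into n1 (from n3)
  Y(C1) = 0.000 S between n0,n3
  I2: injects 0.0684 A into n0 (from n1)
  Y(R2) = 0.8475 S between n3,n1
  Y(R3) = 0.001408 S between n2,n1
  Y(R4) = 0.0001546 S between n0,n3
  Y(R5) = 0.2950 S between n3,n0
  Y(R6) = 0.01513 S between n1,n2
  Y(R7) = 0.03817 S between n1,n0
  Y(R8) = 0.1520 S between n3,n1
  Y(R9) = 0.0001368 S between n3,n2
  Y(R10) = 0.02967 S between n1,n3
  Y(R11) = 0.01779 S between n0,n1
  Y(R12) = 0.1176 S between n3,n1
  Y(R13) = 0.008264 S between n1,n3
  V1: constraint V(n0)−V(n2) = 3.07
Assemble and solve the 4×4 MNA system:
  V(n1)=-0.3876  V(n2)=-3.070  V(n3)=-0.3098
  i(V1)=-0.04474

-0.3098 V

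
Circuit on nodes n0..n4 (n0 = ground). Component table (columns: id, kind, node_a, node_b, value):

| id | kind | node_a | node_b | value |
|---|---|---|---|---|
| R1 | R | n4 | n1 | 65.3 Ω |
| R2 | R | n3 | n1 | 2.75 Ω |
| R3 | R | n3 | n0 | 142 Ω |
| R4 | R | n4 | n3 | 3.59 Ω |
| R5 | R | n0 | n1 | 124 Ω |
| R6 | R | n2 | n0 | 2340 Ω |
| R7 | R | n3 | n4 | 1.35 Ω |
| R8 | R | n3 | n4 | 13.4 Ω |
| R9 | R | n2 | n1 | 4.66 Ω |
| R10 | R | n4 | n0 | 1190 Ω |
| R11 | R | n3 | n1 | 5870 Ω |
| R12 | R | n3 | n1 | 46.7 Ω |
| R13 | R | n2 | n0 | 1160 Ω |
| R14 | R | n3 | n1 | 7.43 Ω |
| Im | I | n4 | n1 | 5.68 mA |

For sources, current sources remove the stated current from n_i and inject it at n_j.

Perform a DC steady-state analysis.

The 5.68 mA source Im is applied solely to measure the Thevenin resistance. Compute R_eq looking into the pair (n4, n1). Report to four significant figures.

Apply KCL at each of the 4 non-ground nodes and solve the resulting linear system.
Node n1: branches {R1, R2, R5, R9, R11, R12, R14, Im} → V_1 = 0.004994
Node n2: branches {R6, R9, R13} → V_2 = 0.004964
Node n3: branches {R2, R3, R4, R7, R8, R11, R12, R14} → V_3 = -0.005391
Node n4: branches {R1, R4, R7, R8, R10, Im} → V_4 = -0.01036

R_eq = 2.703 Ω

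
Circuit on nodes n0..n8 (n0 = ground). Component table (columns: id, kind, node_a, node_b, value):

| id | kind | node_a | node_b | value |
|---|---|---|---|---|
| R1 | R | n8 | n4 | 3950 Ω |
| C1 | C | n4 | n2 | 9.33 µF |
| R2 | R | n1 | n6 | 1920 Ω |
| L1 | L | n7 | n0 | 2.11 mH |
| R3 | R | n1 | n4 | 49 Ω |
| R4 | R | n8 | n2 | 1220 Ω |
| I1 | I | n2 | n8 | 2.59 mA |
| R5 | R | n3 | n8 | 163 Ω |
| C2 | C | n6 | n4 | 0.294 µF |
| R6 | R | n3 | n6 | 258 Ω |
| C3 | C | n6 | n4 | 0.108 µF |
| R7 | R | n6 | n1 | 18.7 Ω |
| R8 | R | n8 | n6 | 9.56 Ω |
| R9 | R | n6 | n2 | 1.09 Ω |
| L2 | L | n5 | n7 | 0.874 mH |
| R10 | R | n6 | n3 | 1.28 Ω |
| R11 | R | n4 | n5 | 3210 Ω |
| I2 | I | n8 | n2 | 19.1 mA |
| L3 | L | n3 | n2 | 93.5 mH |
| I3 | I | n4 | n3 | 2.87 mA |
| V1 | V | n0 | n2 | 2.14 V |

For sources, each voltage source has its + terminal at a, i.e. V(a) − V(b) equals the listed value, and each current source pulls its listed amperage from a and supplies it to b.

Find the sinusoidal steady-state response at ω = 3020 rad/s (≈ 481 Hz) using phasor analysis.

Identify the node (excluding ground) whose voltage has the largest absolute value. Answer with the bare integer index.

MNA unknowns: 8 node voltages V₁..V_8 plus 1 source current (V1)
R1: Y=0.0002532+0.000j on G[8,4]
C1: Y=0.000+0.02818j on G[4,2]
R2: Y=0.0005208+0.000j on G[1,6]
L1: Y=0.000-0.1569j on G[7,0]
R3: Y=0.02041+0.000j on G[1,4]
R4: Y=0.0008197+0.000j on G[8,2]
I1: z[2]−=0.00259, z[8]+=0.00259
R5: Y=0.006135+0.000j on G[3,8]
C2: Y=0.000+0.0008879j on G[6,4]
R6: Y=0.003876+0.000j on G[3,6]
C3: Y=0.000+0.0003262j on G[6,4]
R7: Y=0.05348+0.000j on G[6,1]
R8: Y=0.1046+0.000j on G[8,6]
R9: Y=0.9174+0.000j on G[6,2]
L2: Y=0.000-0.3789j on G[5,7]
R10: Y=0.7812+0.000j on G[6,3]
R11: Y=0.0003115+0.000j on G[4,5]
I2: z[8]−=0.0191, z[2]+=0.0191
L3: Y=0.000-0.003541j on G[3,2]
I3: z[4]−=0.00287, z[3]+=0.00287
V1: row V0−V2=2.14, i_V1 at 0,2
solve → V1=-2.160+0.01879j, V2=-2.140+0.000j, V3=-2.153+0.0009346j, V4=-2.175+0.06589j, V5=-0.0002021-0.006104j, V6=-2.155+0.0009900j, V7=-0.0001429-0.004317j, V8=-2.303+0.001127j
aux → i_V1=-0.0006774+2.243e-05j

8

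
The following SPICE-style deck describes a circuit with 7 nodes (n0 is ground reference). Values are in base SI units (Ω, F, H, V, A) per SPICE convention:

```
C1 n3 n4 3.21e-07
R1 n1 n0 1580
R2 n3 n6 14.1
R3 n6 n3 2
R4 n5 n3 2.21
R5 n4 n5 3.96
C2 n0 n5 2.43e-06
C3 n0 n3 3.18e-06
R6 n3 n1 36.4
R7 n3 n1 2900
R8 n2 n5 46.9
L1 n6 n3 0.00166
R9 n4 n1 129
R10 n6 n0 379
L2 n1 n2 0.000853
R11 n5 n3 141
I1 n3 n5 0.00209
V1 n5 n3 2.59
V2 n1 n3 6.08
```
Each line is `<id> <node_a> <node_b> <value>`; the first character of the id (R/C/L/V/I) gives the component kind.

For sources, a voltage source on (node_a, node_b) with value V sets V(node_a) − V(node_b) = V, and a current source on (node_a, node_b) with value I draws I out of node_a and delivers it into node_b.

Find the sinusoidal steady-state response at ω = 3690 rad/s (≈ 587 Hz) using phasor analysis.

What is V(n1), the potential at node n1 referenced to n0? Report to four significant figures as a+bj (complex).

Apply KCL at each of the 6 non-ground nodes and solve the resulting linear system.
Node n1: branches {R1, R6, R7, R9, L2, V2} → V_1 = 4.957+0.008958j
Node n2: branches {R8, L2} → V_2 = 4.941-0.2242j
Node n3: branches {C1, R2, R3, R4, C3, R6, R7, L1, R11, I1, V1, V2} → V_3 = -1.123+0.008958j
Node n4: branches {C1, R5, R9} → V_4 = 1.570-0.003302j
Node n5: branches {R4, R5, C2, R8, R11, I1, V1} → V_5 = 1.467+0.008958j
Node n6: branches {R2, R3, L1, R10} → V_6 = -1.119+0.01028j
Source currents: i(V1)=-1.088-0.02122j, i(V2)=-0.2726+0.004871j

4.957+0.008958j V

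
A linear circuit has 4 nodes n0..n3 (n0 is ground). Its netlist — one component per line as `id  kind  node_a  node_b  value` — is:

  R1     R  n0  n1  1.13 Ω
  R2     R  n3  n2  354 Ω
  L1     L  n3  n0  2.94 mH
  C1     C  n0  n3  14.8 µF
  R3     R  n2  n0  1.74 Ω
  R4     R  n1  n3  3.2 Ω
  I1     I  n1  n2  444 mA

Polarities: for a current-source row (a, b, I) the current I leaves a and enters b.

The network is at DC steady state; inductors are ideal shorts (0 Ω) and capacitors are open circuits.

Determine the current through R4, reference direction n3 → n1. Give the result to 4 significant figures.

0.1159 A

MNA unknowns: 3 node voltages V₁..V_3 plus 1 source current (L1)
R1: Y=0.8850 on G[0,1]
R2: Y=0.002825 on G[3,2]
L1: row V3−V0=0, i_L1 at 3,0
C1: Y=0.000 on G[0,3]
R3: Y=0.5747 on G[2,0]
R4: Y=0.3125 on G[1,3]
I1: z[1]−=0.444, z[2]+=0.444
solve → V1=-0.3708, V2=0.7688, V3=0.000
aux → i_L1=-0.1137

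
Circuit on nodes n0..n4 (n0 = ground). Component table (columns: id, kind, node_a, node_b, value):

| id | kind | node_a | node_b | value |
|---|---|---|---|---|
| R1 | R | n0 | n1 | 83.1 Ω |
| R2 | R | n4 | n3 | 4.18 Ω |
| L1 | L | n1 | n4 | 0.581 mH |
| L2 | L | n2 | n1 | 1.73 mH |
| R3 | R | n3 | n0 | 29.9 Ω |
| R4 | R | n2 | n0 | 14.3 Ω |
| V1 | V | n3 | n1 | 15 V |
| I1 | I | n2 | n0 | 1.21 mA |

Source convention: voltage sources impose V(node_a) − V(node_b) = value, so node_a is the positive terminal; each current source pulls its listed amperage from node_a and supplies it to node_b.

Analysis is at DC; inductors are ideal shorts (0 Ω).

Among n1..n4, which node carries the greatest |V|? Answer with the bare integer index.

3

Element admittances at DC:
  Y(R1) = 0.01203 S between n0,n1
  Y(R2) = 0.2392 S between n4,n3
  L1: short n1↔n4 (DC inductor)
  L2: short n2↔n1 (DC inductor)
  Y(R3) = 0.03344 S between n3,n0
  Y(R4) = 0.06993 S between n2,n0
  V1: constraint V(n3)−V(n1) = 15
  I1: injects 0.00121 A into n0 (from n2)
Assemble and solve the 7×7 MNA system:
  V(n1)=-4.357  V(n2)=-4.357  V(n3)=10.64  V(n4)=-4.357
  i(L1)=-3.589  i(L2)=0.3035  i(V1)=-3.944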